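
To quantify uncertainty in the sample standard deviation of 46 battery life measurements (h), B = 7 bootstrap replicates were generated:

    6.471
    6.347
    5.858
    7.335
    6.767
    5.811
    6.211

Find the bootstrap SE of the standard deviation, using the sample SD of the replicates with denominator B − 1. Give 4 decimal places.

Bootstrap SE is the standard deviation of the 7 replicate standard deviations.
Mean of replicates: (6.471 + 6.347 + 5.858 + 7.335 + 6.767 + 5.811 + 6.211) / 7 = 44.80000 / 7 = 6.40000
Sum of squared deviations: (+0.07100)² + (−0.05300)² + (−0.54200)² + (+0.93500)² + (+0.36700)² + (−0.58900)² + (−0.18900)² = 1.69317
Variance = 1.69317 / 6 = 0.28220
SE* = √0.28220

SE* = 0.5312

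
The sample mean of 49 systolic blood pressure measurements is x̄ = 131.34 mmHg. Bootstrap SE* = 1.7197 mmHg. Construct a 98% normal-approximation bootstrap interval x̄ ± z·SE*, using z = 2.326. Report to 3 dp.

Margin = 2.326 × 1.7197 = 4.0000
Interval: 131.34 ± 4.0000

(127.340, 135.340)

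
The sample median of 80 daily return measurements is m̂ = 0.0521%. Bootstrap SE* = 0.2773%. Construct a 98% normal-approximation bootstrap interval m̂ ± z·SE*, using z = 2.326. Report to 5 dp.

(-0.59290, 0.69710)

Margin = 2.326 × 0.2773 = 0.645000
Interval: 0.0521 ± 0.645000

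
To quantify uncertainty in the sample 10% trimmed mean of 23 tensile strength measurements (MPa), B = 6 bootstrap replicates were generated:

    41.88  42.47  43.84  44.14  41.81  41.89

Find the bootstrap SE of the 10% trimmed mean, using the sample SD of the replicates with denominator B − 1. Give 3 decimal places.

SE* = 1.053

Bootstrap SE is the standard deviation of the 6 replicate 10% trimmed means.
Mean of replicates: (41.88 + 42.47 + 43.84 + 44.14 + 41.81 + 41.89) / 6 = 256.0300 / 6 = 42.6717
Sum of squared deviations: (−0.7917)² + (−0.2017)² + (+1.1683)² + (+1.4683)² + (−0.8617)² + (−0.7817)² = 5.5419
Variance = 5.5419 / 5 = 1.1084
SE* = √1.1084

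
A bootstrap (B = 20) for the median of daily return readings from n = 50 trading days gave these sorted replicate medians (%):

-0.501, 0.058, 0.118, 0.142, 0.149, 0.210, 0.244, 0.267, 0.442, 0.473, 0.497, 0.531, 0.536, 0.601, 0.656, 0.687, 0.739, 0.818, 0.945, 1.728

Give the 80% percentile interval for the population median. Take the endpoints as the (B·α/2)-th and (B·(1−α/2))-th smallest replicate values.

(0.058, 0.818)

α = 0.20; lower rank = 20 × 0.100 = 2; upper rank = 20 × 0.900 = 18.
The 2nd smallest replicate is 0.058; the 18th is 0.818.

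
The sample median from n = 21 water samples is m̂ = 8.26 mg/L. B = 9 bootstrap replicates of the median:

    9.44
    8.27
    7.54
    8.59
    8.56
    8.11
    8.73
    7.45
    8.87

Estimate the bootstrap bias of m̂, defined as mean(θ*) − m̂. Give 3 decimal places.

mean(θ*) = (9.44 + 8.27 + 7.54 + 8.59 + 8.56 + 8.11 + 8.73 + 7.45 + 8.87) / 9 = 8.3956
bias = 8.3956 − 8.26

bias = +0.136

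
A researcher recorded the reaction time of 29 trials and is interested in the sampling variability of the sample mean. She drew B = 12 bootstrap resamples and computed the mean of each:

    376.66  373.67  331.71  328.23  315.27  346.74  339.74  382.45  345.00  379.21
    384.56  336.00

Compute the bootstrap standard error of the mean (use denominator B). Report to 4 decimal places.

SE* = 23.4429

Bootstrap SE is the standard deviation of the 12 replicate means.
Mean of replicates: (376.66 + 373.67 + 331.71 + 328.23 + 315.27 + 346.74 + 339.74 + 382.45 + 345.00 + 379.21 + 384.56 + 336.00) / 12 = 4239.24000 / 12 = 353.27000
Sum of squared deviations: (+23.39000)² + (+20.40000)² + (−21.56000)² + (−25.04000)² + (−38.00000)² + (−6.53000)² + (−13.53000)² + (+29.18000)² + (−8.27000)² + (+25.94000)² + (+31.29000)² + (−17.27000)² = 6594.85500
Variance = 6594.85500 / 12 = 549.57125
SE* = √549.57125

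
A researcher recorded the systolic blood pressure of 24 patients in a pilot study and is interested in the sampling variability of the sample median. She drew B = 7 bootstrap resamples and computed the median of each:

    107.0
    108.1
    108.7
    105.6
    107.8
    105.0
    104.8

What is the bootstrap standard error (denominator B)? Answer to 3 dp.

SE* = 1.462

Bootstrap SE is the standard deviation of the 7 replicate medians.
Mean of replicates: (107.0 + 108.1 + 108.7 + 105.6 + 107.8 + 105.0 + 104.8) / 7 = 747.0000 / 7 = 106.7143
Sum of squared deviations: (+0.2857)² + (+1.3857)² + (+1.9857)² + (−1.1143)² + (+1.0857)² + (−1.7143)² + (−1.9143)² = 14.9686
Variance = 14.9686 / 7 = 2.1384
SE* = √2.1384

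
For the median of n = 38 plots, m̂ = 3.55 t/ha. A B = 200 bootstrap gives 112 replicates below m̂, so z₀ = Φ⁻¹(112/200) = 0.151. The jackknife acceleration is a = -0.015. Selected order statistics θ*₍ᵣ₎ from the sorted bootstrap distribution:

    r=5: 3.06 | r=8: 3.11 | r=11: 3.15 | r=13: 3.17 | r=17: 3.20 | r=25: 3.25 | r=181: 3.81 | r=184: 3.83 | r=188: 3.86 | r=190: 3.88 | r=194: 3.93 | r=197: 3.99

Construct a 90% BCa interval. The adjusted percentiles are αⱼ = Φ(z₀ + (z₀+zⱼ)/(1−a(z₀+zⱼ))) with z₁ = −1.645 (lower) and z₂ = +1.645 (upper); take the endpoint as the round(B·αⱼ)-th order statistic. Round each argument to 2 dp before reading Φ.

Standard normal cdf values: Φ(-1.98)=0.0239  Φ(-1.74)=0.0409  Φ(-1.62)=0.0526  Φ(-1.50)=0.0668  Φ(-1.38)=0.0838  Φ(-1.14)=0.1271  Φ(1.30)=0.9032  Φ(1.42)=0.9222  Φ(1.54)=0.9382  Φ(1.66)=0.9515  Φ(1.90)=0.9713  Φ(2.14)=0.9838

Lower: z₀ + z₁ = 0.151 + (-1.645) = -1.494; 1 − a(z₀+z₁) = 1 − (-0.015)(-1.494) = 0.9776; argument = 0.151 + (-1.494)/0.9776 = -1.3772 → -1.38.
α₁ = Φ(-1.38) = 0.0838; rank = round(200 × 0.0838) = 17; θ*₍17₎ = 3.20.
Upper: z₀ + z₂ = 1.796; 1 − a(z₀+z₂) = 1.0269; argument = 1.8999 → 1.90; α₂ = 0.9713; rank = 194; θ*₍194₎ = 3.93.

(3.20, 3.93)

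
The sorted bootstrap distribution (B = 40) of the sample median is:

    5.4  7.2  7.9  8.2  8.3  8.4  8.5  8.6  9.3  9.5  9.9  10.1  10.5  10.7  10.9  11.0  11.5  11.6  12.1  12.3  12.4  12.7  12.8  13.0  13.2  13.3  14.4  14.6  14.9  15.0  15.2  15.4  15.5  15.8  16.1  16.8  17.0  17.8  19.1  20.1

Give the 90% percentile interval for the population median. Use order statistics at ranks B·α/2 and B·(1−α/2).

(7.2, 17.8)

α = 0.10; lower rank = 40 × 0.050 = 2; upper rank = 40 × 0.950 = 38.
The 2nd smallest replicate is 7.2; the 38th is 17.8.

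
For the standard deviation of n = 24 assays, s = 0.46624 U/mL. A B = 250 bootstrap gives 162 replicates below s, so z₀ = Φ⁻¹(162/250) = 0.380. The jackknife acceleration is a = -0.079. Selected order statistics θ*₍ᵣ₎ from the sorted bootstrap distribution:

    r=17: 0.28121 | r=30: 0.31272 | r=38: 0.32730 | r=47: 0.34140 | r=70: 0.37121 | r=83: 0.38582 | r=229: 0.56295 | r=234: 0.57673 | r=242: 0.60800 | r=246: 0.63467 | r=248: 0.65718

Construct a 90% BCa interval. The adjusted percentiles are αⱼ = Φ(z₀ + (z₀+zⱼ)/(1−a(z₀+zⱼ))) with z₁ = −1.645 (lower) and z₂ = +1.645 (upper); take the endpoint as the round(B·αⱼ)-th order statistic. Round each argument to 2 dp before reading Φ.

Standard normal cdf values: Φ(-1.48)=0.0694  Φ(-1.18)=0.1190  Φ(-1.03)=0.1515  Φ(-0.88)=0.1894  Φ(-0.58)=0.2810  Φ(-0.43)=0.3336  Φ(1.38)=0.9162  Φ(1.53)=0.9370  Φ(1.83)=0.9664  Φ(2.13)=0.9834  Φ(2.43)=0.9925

(0.32730, 0.63467)

Lower: z₀ + z₁ = 0.380 + (-1.645) = -1.265; 1 − a(z₀+z₁) = 1 − (-0.079)(-1.265) = 0.9001; argument = 0.380 + (-1.265)/0.9001 = -1.0255 → -1.03.
α₁ = Φ(-1.03) = 0.1515; rank = round(250 × 0.1515) = 38; θ*₍38₎ = 0.32730.
Upper: z₀ + z₂ = 2.025; 1 − a(z₀+z₂) = 1.1600; argument = 2.1257 → 2.13; α₂ = 0.9834; rank = 246; θ*₍246₎ = 0.63467.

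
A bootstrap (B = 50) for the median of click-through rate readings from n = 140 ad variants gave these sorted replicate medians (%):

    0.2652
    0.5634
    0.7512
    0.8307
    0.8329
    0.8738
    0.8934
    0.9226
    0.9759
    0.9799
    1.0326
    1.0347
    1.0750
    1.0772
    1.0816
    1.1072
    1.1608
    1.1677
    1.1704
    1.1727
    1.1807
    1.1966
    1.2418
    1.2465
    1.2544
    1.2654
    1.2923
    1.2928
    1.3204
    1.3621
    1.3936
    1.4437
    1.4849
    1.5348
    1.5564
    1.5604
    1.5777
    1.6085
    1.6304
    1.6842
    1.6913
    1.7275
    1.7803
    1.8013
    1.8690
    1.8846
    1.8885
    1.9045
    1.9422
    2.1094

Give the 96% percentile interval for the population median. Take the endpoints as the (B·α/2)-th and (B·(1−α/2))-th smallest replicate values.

α = 0.04; lower rank = 50 × 0.020 = 1; upper rank = 50 × 0.980 = 49.
The 1st smallest replicate is 0.2652; the 49th is 1.9422.

(0.2652, 1.9422)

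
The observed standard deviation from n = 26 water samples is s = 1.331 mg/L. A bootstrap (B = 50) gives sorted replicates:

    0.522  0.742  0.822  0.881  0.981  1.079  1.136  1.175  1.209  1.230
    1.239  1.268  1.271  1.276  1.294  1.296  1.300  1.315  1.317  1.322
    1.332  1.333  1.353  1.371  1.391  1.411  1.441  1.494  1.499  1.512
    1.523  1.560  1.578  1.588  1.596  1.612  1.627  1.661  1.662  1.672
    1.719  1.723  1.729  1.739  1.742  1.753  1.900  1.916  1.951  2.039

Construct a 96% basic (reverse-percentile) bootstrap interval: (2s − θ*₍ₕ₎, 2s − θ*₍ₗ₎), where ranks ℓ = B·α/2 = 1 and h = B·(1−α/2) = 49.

Percentile endpoints at ranks 1 and 49: θ*₍1₎ = 0.522, θ*₍49₎ = 1.951.
Basic interval reflects these around s:
  lower = 2 × 1.331 − 1.951 = 0.711
  upper = 2 × 1.331 − 0.522 = 2.140

(0.711, 2.140)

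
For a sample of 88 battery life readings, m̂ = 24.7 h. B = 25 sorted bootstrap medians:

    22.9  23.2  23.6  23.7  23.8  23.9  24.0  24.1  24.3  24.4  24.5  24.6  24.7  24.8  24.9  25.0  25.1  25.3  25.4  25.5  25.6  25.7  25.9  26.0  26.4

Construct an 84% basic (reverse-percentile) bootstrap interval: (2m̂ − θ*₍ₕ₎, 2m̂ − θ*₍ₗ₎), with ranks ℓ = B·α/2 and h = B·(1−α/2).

Percentile endpoints at ranks 2 and 23: θ*₍2₎ = 23.2, θ*₍23₎ = 25.9.
Basic interval reflects these around m̂:
  lower = 2 × 24.7 − 25.9 = 23.5
  upper = 2 × 24.7 − 23.2 = 26.2

(23.5, 26.2)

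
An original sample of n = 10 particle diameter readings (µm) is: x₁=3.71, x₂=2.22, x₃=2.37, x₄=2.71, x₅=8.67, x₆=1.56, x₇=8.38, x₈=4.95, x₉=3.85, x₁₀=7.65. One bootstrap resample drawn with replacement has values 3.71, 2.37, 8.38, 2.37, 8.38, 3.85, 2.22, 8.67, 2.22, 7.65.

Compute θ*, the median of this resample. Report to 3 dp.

θ* = 3.780

Sorted: 2.22, 2.22, 2.37, 2.37, 3.71, 3.85, 7.65, 8.38, 8.38, 8.67
Median = average of the two middle values = 3.780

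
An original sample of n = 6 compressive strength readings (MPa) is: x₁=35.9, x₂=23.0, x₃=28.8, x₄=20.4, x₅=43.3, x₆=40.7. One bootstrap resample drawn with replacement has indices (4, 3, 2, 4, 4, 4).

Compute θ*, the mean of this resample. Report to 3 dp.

θ* = 22.233

Resample values: 20.4, 28.8, 23.0, 20.4, 20.4, 20.4.
Mean = (20.4 + 28.8 + 23.0 + 20.4 + 20.4 + 20.4) / 6 = 133.40 / 6 = 22.233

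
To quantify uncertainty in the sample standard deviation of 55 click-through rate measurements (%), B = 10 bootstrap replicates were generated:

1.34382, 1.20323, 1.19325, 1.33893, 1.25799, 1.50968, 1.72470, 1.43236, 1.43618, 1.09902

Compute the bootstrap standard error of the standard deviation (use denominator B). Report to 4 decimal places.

Bootstrap SE is the standard deviation of the 10 replicate standard deviations.
Mean of replicates: (1.34382 + 1.20323 + 1.19325 + 1.33893 + 1.25799 + 1.50968 + 1.72470 + 1.43236 + 1.43618 + 1.09902) / 10 = 13.539160 / 10 = 1.353916
Sum of squared deviations: (−0.010096)² + (−0.150686)² + (−0.160666)² + (−0.014986)² + (−0.095926)² + (+0.155764)² + (+0.370784)² + (+0.078444)² + (+0.082264)² + (−0.254896)² = 0.297684
Variance = 0.297684 / 10 = 0.029768
SE* = √0.029768

SE* = 0.1725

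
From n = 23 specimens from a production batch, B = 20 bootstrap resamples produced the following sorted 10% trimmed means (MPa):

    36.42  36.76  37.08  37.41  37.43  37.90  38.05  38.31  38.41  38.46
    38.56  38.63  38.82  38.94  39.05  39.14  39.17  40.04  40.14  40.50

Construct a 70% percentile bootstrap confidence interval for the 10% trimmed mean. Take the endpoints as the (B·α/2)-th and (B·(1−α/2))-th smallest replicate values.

(37.08, 39.17)

α = 0.30; lower rank = 20 × 0.150 = 3; upper rank = 20 × 0.850 = 17.
The 3rd smallest replicate is 37.08; the 17th is 39.17.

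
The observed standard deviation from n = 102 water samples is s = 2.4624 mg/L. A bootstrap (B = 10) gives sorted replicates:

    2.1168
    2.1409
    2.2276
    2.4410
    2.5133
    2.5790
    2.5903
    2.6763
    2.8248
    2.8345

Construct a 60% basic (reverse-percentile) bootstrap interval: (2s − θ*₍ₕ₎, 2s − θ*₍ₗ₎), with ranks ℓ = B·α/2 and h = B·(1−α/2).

(2.2485, 2.7839)

Percentile endpoints at ranks 2 and 8: θ*₍2₎ = 2.1409, θ*₍8₎ = 2.6763.
Basic interval reflects these around s:
  lower = 2 × 2.4624 − 2.6763 = 2.2485
  upper = 2 × 2.4624 − 2.1409 = 2.7839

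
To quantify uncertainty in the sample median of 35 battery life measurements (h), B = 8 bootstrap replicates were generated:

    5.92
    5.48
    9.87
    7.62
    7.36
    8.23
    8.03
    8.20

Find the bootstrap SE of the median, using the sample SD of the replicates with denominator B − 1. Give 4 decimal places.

SE* = 1.3871

Bootstrap SE is the standard deviation of the 8 replicate medians.
Mean of replicates: (5.92 + 5.48 + 9.87 + 7.62 + 7.36 + 8.23 + 8.03 + 8.20) / 8 = 60.71000 / 8 = 7.58875
Sum of squared deviations: (−1.66875)² + (−2.10875)² + (+2.28125)² + (+0.03125)² + (−0.22875)² + (+0.64125)² + (+0.44125)² + (+0.61125)² = 13.46849
Variance = 13.46849 / 7 = 1.92407
SE* = √1.92407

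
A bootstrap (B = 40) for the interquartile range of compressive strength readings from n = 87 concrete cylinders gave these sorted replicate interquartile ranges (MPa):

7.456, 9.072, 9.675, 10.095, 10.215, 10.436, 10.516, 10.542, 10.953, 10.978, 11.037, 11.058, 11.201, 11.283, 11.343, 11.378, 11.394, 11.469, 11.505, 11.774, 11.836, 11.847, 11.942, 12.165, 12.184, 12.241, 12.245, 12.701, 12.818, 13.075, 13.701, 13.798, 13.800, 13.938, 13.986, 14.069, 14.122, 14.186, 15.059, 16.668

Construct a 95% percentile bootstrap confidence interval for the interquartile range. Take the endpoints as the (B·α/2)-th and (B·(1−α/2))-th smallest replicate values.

α = 0.05; lower rank = 40 × 0.025 = 1; upper rank = 40 × 0.975 = 39.
The 1st smallest replicate is 7.456; the 39th is 15.059.

(7.456, 15.059)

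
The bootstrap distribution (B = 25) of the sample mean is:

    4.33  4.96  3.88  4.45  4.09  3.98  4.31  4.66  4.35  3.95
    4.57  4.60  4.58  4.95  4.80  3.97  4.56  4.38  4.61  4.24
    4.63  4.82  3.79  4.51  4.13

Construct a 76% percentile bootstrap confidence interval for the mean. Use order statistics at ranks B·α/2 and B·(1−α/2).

(3.95, 4.80)

Sorted replicates: 3.79, 3.88, 3.95, 3.97, 3.98, 4.09, 4.13, 4.24, 4.31, 4.33, 4.35, 4.38, 4.45, 4.51, 4.56, 4.57, 4.58, 4.60, 4.61, 4.63, 4.66, 4.80, 4.82, 4.95, 4.96
α = 0.24; lower rank = 25 × 0.120 = 3; upper rank = 25 × 0.880 = 22.
The 3rd smallest replicate is 3.95; the 22nd is 4.80.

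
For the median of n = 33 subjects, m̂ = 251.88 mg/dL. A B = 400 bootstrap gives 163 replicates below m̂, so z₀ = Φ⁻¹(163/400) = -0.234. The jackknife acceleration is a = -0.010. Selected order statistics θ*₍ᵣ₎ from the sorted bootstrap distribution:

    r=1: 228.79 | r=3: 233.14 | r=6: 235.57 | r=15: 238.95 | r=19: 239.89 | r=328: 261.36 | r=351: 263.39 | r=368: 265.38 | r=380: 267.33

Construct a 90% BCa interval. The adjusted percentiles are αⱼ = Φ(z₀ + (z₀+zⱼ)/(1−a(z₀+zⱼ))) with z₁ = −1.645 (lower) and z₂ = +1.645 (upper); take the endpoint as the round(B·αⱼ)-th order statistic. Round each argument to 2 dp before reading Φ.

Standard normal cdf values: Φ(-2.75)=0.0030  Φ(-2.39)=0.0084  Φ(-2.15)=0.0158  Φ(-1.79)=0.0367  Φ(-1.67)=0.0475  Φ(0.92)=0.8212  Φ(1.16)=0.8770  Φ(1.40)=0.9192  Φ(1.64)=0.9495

(235.57, 263.39)

Lower: z₀ + z₁ = -0.234 + (-1.645) = -1.879; 1 − a(z₀+z₁) = 1 − (-0.010)(-1.879) = 0.9812; argument = -0.234 + (-1.879)/0.9812 = -2.1490 → -2.15.
α₁ = Φ(-2.15) = 0.0158; rank = round(400 × 0.0158) = 6; θ*₍6₎ = 235.57.
Upper: z₀ + z₂ = 1.411; 1 − a(z₀+z₂) = 1.0141; argument = 1.1574 → 1.16; α₂ = 0.8770; rank = 351; θ*₍351₎ = 263.39.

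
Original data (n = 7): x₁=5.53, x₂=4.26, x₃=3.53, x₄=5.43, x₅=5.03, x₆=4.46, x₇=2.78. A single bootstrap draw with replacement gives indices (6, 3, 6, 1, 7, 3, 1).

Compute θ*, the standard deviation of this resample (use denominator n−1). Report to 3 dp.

Resample values: 4.46, 3.53, 4.46, 5.53, 2.78, 3.53, 5.53.
Mean = 4.2600; sum of squared deviations = 6.5620
s² = 6.5620 / 6 = 1.0937
s = √1.0937 = 1.046

θ* = 1.046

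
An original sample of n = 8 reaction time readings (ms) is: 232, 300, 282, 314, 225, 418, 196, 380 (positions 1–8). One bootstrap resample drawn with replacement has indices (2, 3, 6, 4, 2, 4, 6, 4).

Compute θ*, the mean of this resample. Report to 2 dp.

θ* = 332.50

Resample values: 300, 282, 418, 314, 300, 314, 418, 314.
Mean = (300 + 282 + 418 + 314 + 300 + 314 + 418 + 314) / 8 = 2660.0 / 8 = 332.50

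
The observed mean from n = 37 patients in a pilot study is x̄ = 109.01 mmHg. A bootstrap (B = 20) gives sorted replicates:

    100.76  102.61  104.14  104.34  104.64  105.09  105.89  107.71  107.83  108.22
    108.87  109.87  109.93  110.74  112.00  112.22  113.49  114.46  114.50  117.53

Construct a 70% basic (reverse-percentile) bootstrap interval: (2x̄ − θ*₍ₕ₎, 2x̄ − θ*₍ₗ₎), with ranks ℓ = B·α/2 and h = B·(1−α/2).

Percentile endpoints at ranks 3 and 17: θ*₍3₎ = 104.14, θ*₍17₎ = 113.49.
Basic interval reflects these around x̄:
  lower = 2 × 109.01 − 113.49 = 104.53
  upper = 2 × 109.01 − 104.14 = 113.88

(104.53, 113.88)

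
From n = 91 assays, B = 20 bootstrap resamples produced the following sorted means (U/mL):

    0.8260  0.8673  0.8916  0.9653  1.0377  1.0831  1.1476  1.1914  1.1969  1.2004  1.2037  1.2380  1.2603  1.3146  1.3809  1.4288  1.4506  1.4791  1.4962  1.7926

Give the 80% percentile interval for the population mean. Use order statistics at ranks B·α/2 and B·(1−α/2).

α = 0.20; lower rank = 20 × 0.100 = 2; upper rank = 20 × 0.900 = 18.
The 2nd smallest replicate is 0.8673; the 18th is 1.4791.

(0.8673, 1.4791)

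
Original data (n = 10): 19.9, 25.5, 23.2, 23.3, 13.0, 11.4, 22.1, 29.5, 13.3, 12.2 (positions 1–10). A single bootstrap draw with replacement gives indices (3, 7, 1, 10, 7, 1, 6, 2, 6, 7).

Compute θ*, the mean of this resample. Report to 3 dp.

θ* = 18.980

Resample values: 23.2, 22.1, 19.9, 12.2, 22.1, 19.9, 11.4, 25.5, 11.4, 22.1.
Mean = (23.2 + 22.1 + 19.9 + 12.2 + 22.1 + 19.9 + 11.4 + 25.5 + 11.4 + 22.1) / 10 = 189.80 / 10 = 18.980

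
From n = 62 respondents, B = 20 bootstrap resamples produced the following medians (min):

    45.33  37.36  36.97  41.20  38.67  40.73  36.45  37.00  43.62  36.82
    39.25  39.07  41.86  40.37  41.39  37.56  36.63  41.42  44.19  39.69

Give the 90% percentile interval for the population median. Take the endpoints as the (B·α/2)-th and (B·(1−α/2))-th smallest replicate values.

Sorted replicates: 36.45, 36.63, 36.82, 36.97, 37.00, 37.36, 37.56, 38.67, 39.07, 39.25, 39.69, 40.37, 40.73, 41.20, 41.39, 41.42, 41.86, 43.62, 44.19, 45.33
α = 0.10; lower rank = 20 × 0.050 = 1; upper rank = 20 × 0.950 = 19.
The 1st smallest replicate is 36.45; the 19th is 44.19.

(36.45, 44.19)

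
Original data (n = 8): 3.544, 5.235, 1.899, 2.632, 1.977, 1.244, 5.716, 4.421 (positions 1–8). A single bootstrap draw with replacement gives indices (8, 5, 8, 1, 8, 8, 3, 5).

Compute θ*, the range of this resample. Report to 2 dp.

Resample values: 4.421, 1.977, 4.421, 3.544, 4.421, 4.421, 1.899, 1.977.
Range = 4.421 − 1.899 = 2.52

θ* = 2.52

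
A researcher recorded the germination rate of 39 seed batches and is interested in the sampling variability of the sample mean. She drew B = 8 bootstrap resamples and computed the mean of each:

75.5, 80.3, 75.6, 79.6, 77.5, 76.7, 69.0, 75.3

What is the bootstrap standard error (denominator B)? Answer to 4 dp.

SE* = 3.2367

Bootstrap SE is the standard deviation of the 8 replicate means.
Mean of replicates: (75.5 + 80.3 + 75.6 + 79.6 + 77.5 + 76.7 + 69.0 + 75.3) / 8 = 609.50000 / 8 = 76.18750
Sum of squared deviations: (−0.68750)² + (+4.11250)² + (−0.58750)² + (+3.41250)² + (+1.31250)² + (+0.51250)² + (−7.18750)² + (−0.88750)² = 83.80875
Variance = 83.80875 / 8 = 10.47609
SE* = √10.47609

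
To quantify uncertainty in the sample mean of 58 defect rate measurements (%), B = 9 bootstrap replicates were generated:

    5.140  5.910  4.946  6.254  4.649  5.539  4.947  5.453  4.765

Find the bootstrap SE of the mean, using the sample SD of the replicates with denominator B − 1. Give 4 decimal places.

SE* = 0.5417

Bootstrap SE is the standard deviation of the 9 replicate means.
Mean of replicates: (5.140 + 5.910 + 4.946 + 6.254 + 4.649 + 5.539 + 4.947 + 5.453 + 4.765) / 9 = 47.60300 / 9 = 5.28922
Sum of squared deviations: (−0.14922)² + (+0.62078)² + (−0.34322)² + (+0.96478)² + (−0.64022)² + (+0.24978)² + (−0.34222)² + (+0.16378)² + (−0.52422)² = 2.34725
Variance = 2.34725 / 8 = 0.29341
SE* = √0.29341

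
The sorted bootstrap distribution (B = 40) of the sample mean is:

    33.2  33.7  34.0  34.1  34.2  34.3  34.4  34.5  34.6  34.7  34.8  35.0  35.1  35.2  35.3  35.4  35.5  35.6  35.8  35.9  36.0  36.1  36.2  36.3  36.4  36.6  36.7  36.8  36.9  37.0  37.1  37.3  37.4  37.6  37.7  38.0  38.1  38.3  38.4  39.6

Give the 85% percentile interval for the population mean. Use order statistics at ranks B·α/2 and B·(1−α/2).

α = 0.15; lower rank = 40 × 0.075 = 3; upper rank = 40 × 0.925 = 37.
The 3rd smallest replicate is 34.0; the 37th is 38.1.

(34.0, 38.1)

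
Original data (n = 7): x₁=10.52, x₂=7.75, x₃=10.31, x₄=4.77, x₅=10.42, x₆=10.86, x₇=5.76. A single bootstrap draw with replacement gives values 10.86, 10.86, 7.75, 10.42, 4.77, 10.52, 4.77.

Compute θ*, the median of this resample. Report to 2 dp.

Sorted: 4.77, 4.77, 7.75, 10.42, 10.52, 10.86, 10.86
Median = middle value = 10.42

θ* = 10.42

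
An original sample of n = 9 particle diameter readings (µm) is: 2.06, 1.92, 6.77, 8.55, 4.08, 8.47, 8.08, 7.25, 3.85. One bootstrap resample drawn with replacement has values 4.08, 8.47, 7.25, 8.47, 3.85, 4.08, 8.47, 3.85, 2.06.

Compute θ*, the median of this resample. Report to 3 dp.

θ* = 4.080

Sorted: 2.06, 3.85, 3.85, 4.08, 4.08, 7.25, 8.47, 8.47, 8.47
Median = middle value = 4.080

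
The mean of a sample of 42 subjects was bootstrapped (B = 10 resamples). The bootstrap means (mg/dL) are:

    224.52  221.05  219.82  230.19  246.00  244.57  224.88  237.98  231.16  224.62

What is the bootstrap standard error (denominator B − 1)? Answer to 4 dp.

Bootstrap SE is the standard deviation of the 10 replicate means.
Mean of replicates: (224.52 + 221.05 + 219.82 + 230.19 + 246.00 + 244.57 + 224.88 + 237.98 + 231.16 + 224.62) / 10 = 2304.79000 / 10 = 230.47900
Sum of squared deviations: (−5.95900)² + (−9.42900)² + (−10.65900)² + (−0.28900)² + (+15.52100)² + (+14.09100)² + (−5.59900)² + (+7.50100)² + (+0.68100)² + (−5.85900)² = 799.97669
Variance = 799.97669 / 9 = 88.88630
SE* = √88.88630

SE* = 9.4280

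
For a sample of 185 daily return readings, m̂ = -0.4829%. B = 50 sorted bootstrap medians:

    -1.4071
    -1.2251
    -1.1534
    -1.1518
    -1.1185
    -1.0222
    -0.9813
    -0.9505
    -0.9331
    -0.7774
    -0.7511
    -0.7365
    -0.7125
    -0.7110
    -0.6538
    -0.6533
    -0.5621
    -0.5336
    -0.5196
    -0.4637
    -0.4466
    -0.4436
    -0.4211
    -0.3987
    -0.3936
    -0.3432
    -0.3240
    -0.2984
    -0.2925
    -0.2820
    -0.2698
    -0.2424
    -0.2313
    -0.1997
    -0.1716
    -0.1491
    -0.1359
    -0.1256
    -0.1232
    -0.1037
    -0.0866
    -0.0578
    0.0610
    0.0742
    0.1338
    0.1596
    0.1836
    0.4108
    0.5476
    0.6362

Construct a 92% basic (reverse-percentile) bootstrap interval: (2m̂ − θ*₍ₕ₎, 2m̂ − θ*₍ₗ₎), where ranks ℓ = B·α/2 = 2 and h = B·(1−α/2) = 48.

(-1.3766, 0.2593)

Percentile endpoints at ranks 2 and 48: θ*₍2₎ = -1.2251, θ*₍48₎ = 0.4108.
Basic interval reflects these around m̂:
  lower = 2 × -0.4829 − 0.4108 = -1.3766
  upper = 2 × -0.4829 − -1.2251 = 0.2593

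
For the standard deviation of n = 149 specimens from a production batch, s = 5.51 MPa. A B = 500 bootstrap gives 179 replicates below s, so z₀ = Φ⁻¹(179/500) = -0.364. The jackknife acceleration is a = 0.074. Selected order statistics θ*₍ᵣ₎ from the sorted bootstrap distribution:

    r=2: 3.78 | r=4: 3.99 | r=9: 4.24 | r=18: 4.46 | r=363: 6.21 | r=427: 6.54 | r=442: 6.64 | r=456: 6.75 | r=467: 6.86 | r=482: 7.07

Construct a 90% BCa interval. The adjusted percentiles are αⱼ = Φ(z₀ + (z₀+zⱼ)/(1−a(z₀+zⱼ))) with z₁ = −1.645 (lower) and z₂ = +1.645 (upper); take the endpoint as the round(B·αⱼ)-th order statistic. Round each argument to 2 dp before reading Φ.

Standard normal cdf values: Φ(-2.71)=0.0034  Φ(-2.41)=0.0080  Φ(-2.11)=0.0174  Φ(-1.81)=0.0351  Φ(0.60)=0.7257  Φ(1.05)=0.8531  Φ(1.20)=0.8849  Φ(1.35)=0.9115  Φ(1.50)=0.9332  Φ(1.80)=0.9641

Lower: z₀ + z₁ = -0.364 + (-1.645) = -2.009; 1 − a(z₀+z₁) = 1 − (0.074)(-2.009) = 1.1487; argument = -0.364 + (-2.009)/1.1487 = -2.1130 → -2.11.
α₁ = Φ(-2.11) = 0.0174; rank = round(500 × 0.0174) = 9; θ*₍9₎ = 4.24.
Upper: z₀ + z₂ = 1.281; 1 − a(z₀+z₂) = 0.9052; argument = 1.0511 → 1.05; α₂ = 0.8531; rank = 427; θ*₍427₎ = 6.54.

(4.24, 6.54)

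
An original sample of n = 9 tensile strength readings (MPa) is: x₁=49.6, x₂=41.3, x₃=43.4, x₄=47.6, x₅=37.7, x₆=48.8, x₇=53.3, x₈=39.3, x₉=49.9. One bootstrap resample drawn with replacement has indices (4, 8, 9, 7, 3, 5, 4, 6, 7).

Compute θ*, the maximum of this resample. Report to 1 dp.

θ* = 53.3

Resample values: 47.6, 39.3, 49.9, 53.3, 43.4, 37.7, 47.6, 48.8, 53.3.
Maximum = 53.3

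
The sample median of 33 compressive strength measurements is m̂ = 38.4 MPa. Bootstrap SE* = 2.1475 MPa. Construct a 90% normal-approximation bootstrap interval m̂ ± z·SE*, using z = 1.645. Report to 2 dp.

Margin = 1.645 × 2.1475 = 3.533
Interval: 38.4 ± 3.533

(34.87, 41.93)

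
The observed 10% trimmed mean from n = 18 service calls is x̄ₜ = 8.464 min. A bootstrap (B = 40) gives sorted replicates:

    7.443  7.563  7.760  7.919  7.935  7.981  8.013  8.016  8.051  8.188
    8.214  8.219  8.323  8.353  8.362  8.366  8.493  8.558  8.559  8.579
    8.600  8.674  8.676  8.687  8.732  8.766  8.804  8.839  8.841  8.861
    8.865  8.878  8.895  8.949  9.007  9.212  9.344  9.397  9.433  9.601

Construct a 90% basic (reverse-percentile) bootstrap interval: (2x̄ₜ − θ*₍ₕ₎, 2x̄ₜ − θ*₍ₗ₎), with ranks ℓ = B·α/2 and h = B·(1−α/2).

(7.531, 9.365)

Percentile endpoints at ranks 2 and 38: θ*₍2₎ = 7.563, θ*₍38₎ = 9.397.
Basic interval reflects these around x̄ₜ:
  lower = 2 × 8.464 − 9.397 = 7.531
  upper = 2 × 8.464 − 7.563 = 9.365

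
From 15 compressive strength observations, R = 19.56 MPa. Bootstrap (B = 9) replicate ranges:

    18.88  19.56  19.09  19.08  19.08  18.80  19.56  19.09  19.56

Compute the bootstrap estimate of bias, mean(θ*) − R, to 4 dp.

mean(θ*) = (18.88 + 19.56 + 19.09 + 19.08 + 19.08 + 18.80 + 19.56 + 19.09 + 19.56) / 9 = 19.18889
bias = 19.18889 − 19.56

bias = −0.3711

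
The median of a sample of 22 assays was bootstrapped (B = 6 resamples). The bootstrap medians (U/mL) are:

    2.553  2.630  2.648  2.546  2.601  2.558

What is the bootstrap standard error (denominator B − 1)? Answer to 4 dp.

Bootstrap SE is the standard deviation of the 6 replicate medians.
Mean of replicates: (2.553 + 2.630 + 2.648 + 2.546 + 2.601 + 2.558) / 6 = 15.53600 / 6 = 2.58933
Sum of squared deviations: (−0.03633)² + (+0.04067)² + (+0.05867)² + (−0.04333)² + (+0.01167)² + (−0.03133)² = 0.00941
Variance = 0.00941 / 5 = 0.00188
SE* = √0.00188

SE* = 0.0434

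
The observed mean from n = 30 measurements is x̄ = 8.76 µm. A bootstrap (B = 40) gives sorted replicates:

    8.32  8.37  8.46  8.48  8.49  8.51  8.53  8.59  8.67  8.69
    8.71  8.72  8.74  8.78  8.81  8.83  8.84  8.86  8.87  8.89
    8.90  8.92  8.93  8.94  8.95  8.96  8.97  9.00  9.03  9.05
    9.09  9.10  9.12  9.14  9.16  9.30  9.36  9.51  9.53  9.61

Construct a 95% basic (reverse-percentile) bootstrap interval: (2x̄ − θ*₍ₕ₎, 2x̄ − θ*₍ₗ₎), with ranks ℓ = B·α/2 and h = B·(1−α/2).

Percentile endpoints at ranks 1 and 39: θ*₍1₎ = 8.32, θ*₍39₎ = 9.53.
Basic interval reflects these around x̄:
  lower = 2 × 8.76 − 9.53 = 7.99
  upper = 2 × 8.76 − 8.32 = 9.20

(7.99, 9.20)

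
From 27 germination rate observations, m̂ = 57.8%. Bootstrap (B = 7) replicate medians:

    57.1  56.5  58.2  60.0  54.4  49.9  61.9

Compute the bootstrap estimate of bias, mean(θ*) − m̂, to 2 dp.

mean(θ*) = (57.1 + 56.5 + 58.2 + 60.0 + 54.4 + 49.9 + 61.9) / 7 = 56.857
bias = 56.857 − 57.8

bias = −0.94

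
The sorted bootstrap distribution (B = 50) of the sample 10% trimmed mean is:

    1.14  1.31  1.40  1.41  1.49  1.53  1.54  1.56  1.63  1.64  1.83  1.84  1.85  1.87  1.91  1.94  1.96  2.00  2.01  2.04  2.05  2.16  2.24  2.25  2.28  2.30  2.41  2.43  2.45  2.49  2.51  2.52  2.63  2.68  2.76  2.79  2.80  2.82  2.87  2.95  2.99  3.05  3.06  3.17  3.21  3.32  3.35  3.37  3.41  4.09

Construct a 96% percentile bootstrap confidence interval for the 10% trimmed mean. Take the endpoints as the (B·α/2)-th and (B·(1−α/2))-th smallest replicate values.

α = 0.04; lower rank = 50 × 0.020 = 1; upper rank = 50 × 0.980 = 49.
The 1st smallest replicate is 1.14; the 49th is 3.41.

(1.14, 3.41)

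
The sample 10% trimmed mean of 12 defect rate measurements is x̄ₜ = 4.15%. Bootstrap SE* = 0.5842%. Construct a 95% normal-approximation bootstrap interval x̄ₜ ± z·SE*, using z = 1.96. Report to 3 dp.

Margin = 1.96 × 0.5842 = 1.1450
Interval: 4.15 ± 1.1450

(3.005, 5.295)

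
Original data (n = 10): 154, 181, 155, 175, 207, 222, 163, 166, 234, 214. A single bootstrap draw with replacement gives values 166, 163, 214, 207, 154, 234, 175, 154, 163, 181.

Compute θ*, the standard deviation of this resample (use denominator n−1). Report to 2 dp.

θ* = 27.77

Mean = 181.1000; sum of squared deviations = 6940.9000
s² = 6940.9000 / 9 = 771.2111
s = √771.2111 = 27.77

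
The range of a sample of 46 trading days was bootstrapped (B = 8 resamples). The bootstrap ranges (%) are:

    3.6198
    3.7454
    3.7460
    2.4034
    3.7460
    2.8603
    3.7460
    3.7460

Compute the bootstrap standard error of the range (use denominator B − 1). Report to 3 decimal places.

Bootstrap SE is the standard deviation of the 8 replicate ranges.
Mean of replicates: (3.6198 + 3.7454 + 3.7460 + 2.4034 + 3.7460 + 2.8603 + 3.7460 + 3.7460) / 8 = 27.61290 / 8 = 3.45161
Sum of squared deviations: (+0.16819)² + (+0.29379)² + (+0.29439)² + (−1.04821)² + (+0.29439)² + (−0.59131)² + (+0.29439)² + (+0.29439)² = 1.90965
Variance = 1.90965 / 7 = 0.27281
SE* = √0.27281

SE* = 0.522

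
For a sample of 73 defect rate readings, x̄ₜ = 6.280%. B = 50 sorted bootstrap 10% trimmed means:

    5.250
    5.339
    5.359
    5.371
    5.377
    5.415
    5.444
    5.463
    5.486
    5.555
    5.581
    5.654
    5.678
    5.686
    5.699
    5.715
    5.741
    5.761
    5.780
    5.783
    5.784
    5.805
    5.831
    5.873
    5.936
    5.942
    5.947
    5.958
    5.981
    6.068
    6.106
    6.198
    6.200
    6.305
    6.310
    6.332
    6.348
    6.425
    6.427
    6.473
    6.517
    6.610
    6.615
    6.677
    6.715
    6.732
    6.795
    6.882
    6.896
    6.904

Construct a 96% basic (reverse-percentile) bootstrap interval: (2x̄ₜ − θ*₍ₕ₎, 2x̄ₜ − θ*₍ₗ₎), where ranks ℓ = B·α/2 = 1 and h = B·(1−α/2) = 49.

(5.664, 7.310)

Percentile endpoints at ranks 1 and 49: θ*₍1₎ = 5.250, θ*₍49₎ = 6.896.
Basic interval reflects these around x̄ₜ:
  lower = 2 × 6.280 − 6.896 = 5.664
  upper = 2 × 6.280 − 5.250 = 7.310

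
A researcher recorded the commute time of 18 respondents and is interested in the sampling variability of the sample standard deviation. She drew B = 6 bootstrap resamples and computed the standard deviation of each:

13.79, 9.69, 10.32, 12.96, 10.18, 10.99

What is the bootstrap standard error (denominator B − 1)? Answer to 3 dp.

Bootstrap SE is the standard deviation of the 6 replicate standard deviations.
Mean of replicates: (13.79 + 9.69 + 10.32 + 12.96 + 10.18 + 10.99) / 6 = 67.9300 / 6 = 11.3217
Sum of squared deviations: (+2.4683)² + (−1.6317)² + (−1.0017)² + (+1.6383)² + (−1.1417)² + (−0.3317)² = 13.8559
Variance = 13.8559 / 5 = 2.7712
SE* = √2.7712

SE* = 1.665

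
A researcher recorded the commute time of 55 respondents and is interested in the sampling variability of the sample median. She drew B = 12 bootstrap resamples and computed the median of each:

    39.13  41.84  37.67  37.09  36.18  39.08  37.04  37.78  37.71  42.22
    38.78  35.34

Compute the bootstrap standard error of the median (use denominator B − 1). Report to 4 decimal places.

SE* = 2.0614

Bootstrap SE is the standard deviation of the 12 replicate medians.
Mean of replicates: (39.13 + 41.84 + 37.67 + 37.09 + 36.18 + 39.08 + 37.04 + 37.78 + 37.71 + 42.22 + 38.78 + 35.34) / 12 = 459.86000 / 12 = 38.32167
Sum of squared deviations: (+0.80833)² + (+3.51833)² + (−0.65167)² + (−1.23167)² + (−2.14167)² + (+0.75833)² + (−1.28167)² + (−0.54167)² + (−0.61167)² + (+3.89833)² + (+0.45833)² + (−2.98167)² = 46.74317
Variance = 46.74317 / 11 = 4.24938
SE* = √4.24938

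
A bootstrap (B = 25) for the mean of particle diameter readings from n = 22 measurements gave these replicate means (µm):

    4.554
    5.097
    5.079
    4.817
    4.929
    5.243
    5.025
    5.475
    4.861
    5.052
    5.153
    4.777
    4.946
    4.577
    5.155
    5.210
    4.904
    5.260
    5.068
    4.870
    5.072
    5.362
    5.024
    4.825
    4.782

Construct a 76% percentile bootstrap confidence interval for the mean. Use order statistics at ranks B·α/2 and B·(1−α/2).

(4.777, 5.243)

Sorted replicates: 4.554, 4.577, 4.777, 4.782, 4.817, 4.825, 4.861, 4.870, 4.904, 4.929, 4.946, 5.024, 5.025, 5.052, 5.068, 5.072, 5.079, 5.097, 5.153, 5.155, 5.210, 5.243, 5.260, 5.362, 5.475
α = 0.24; lower rank = 25 × 0.120 = 3; upper rank = 25 × 0.880 = 22.
The 3rd smallest replicate is 4.777; the 22nd is 5.243.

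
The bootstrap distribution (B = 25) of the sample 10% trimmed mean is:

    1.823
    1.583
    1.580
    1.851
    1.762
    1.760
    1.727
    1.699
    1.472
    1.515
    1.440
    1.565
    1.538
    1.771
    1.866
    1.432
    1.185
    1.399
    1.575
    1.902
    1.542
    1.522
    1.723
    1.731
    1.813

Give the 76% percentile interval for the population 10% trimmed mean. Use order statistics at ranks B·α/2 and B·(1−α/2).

Sorted replicates: 1.185, 1.399, 1.432, 1.440, 1.472, 1.515, 1.522, 1.538, 1.542, 1.565, 1.575, 1.580, 1.583, 1.699, 1.723, 1.727, 1.731, 1.760, 1.762, 1.771, 1.813, 1.823, 1.851, 1.866, 1.902
α = 0.24; lower rank = 25 × 0.120 = 3; upper rank = 25 × 0.880 = 22.
The 3rd smallest replicate is 1.432; the 22nd is 1.823.

(1.432, 1.823)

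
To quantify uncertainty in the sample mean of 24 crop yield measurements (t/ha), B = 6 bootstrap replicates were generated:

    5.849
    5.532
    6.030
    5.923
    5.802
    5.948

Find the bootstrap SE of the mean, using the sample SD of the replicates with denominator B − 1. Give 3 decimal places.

SE* = 0.174

Bootstrap SE is the standard deviation of the 6 replicate means.
Mean of replicates: (5.849 + 5.532 + 6.030 + 5.923 + 5.802 + 5.948) / 6 = 35.08400 / 6 = 5.84733
Sum of squared deviations: (+0.00167)² + (−0.31533)² + (+0.18267)² + (+0.07567)² + (−0.04533)² + (+0.10067)² = 0.15072
Variance = 0.15072 / 5 = 0.03014
SE* = √0.03014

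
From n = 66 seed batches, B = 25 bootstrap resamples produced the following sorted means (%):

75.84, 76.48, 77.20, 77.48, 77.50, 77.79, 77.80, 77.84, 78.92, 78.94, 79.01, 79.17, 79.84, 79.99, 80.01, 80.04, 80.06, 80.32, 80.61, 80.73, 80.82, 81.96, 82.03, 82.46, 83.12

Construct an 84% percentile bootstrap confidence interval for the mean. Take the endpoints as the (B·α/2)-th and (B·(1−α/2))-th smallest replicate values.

α = 0.16; lower rank = 25 × 0.080 = 2; upper rank = 25 × 0.920 = 23.
The 2nd smallest replicate is 76.48; the 23rd is 82.03.

(76.48, 82.03)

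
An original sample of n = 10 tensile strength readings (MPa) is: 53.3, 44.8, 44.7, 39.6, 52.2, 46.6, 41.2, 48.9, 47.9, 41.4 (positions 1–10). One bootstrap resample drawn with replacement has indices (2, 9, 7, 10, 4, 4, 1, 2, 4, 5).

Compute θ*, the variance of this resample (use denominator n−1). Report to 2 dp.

θ* = 26.77

Resample values: 44.8, 47.9, 41.2, 41.4, 39.6, 39.6, 53.3, 44.8, 39.6, 52.2.
Mean = 44.4400; sum of squared deviations = 240.9640
s² = 240.9640 / 9 = 26.7738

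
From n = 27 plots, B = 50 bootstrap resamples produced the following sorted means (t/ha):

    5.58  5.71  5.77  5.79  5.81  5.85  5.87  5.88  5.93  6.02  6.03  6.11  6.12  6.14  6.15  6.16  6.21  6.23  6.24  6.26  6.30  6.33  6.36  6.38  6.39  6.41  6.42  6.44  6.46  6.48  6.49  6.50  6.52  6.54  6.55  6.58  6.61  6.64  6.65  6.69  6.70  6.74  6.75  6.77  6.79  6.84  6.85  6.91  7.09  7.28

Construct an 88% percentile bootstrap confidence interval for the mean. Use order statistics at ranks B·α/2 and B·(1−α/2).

α = 0.12; lower rank = 50 × 0.060 = 3; upper rank = 50 × 0.940 = 47.
The 3rd smallest replicate is 5.77; the 47th is 6.85.

(5.77, 6.85)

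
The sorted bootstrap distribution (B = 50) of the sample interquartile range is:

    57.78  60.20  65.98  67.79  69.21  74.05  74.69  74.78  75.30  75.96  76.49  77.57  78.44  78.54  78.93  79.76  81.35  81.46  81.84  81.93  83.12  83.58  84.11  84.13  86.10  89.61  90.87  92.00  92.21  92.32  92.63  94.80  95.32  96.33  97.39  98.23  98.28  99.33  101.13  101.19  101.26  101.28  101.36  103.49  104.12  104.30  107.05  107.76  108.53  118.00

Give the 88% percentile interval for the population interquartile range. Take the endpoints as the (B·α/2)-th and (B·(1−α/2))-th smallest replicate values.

(65.98, 107.05)

α = 0.12; lower rank = 50 × 0.060 = 3; upper rank = 50 × 0.940 = 47.
The 3rd smallest replicate is 65.98; the 47th is 107.05.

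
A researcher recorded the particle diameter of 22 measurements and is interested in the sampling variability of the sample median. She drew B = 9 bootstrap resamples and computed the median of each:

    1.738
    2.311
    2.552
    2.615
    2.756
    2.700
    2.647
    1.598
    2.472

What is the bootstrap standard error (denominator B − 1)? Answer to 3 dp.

SE* = 0.424

Bootstrap SE is the standard deviation of the 9 replicate medians.
Mean of replicates: (1.738 + 2.311 + 2.552 + 2.615 + 2.756 + 2.700 + 2.647 + 1.598 + 2.472) / 9 = 21.3890 / 9 = 2.3766
Sum of squared deviations: (−0.6386)² + (−0.0656)² + (+0.1754)² + (+0.2384)² + (+0.3794)² + (+0.3234)² + (+0.2704)² + (−0.7786)² + (+0.0954)² = 1.4367
Variance = 1.4367 / 8 = 0.1796
SE* = √0.1796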